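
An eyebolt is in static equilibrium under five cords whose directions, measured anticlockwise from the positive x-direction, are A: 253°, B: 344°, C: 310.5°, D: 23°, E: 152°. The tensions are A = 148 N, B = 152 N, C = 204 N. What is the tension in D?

Resolve: ΣF_x = 148 cos 253° + 152 cos 344° + 204 cos 310.5° + T_D cos 23° + T_E cos 152° = 0.
        ΣF_y = 148 sin 253° + 152 sin 344° + 204 sin 310.5° + T_D sin 23° + T_E sin 152° = 0.
The known terms sum to (235.3, -338.6) N, so 0.9205 T_D − 0.8829 T_E = -235.3 and 0.3907 T_D + 0.4695 T_E = 338.6.
Solving simultaneously: T_D = 242.5 N, T_E = 519.3 N.

T_D ≈ 242 N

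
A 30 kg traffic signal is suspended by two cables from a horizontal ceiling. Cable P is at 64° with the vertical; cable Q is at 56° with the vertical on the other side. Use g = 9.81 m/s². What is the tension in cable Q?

T_Q ≈ 305 N

Angles from the horizontal: cable P is 90° − 64° = 26°, cable Q is 90° − 56° = 34°.
Weight W = 30 × 9.81 = 294.3 N acts straight down.
Horizontal: T_P cos 26° = T_Q cos 34°  →  T_P = 0.9224 T_Q.
Vertical: T_P sin 26° + T_Q sin 34° = 294.3.
Substituting the horizontal relation into the vertical equation gives 0.9635 T_Q = 294.3, so T_Q = 305.4 N.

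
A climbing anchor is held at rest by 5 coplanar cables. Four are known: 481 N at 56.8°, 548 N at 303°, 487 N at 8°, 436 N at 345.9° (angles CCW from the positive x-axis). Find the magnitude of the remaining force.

Sum the known components: ΣF_x = 1467 N, ΣF_y = -95.55 N.
For equilibrium the remaining force must supply (−ΣF_x, −ΣF_y) = (-1467, 95.55) N.
Magnitude = √((-1467)² + (95.55)²) = 1470 N; direction = atan2(95.55, -1467) = 176.3°.

F ≈ 1470 N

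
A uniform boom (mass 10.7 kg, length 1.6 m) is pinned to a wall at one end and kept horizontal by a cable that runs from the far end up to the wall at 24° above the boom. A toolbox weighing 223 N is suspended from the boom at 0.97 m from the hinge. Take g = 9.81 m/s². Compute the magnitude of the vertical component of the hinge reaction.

Take torques about the hinge: T sin 24° · 1.6 = 10.7×9.81×0.8 + 223×0.97 = 300.28 N·m.
So T = 300.28 / (0.4067 × 1.6) = 461.42 N.
ΣF_y = 0: H_y = (10.7×9.81 + 223) − T sin 24° = 327.97 − 187.68 = 140.29 N.

|H_y| ≈ 140 N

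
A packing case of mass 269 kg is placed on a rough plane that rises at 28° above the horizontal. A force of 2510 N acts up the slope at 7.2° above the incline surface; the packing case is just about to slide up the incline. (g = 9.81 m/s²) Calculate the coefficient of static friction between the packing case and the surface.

μ ≈ 0.621

On the verge of sliding up the incline, friction is at its maximum μN and acts down the slope.
Perpendicular to incline: N = W cos 28° − P sin 7.2° = 2330 − 314.6 = 2015 N.
Along incline: P cos 7.2° − μN = W sin 28° → μ = −(W sin 28° − P cos 7.2°) / N = 0.6209.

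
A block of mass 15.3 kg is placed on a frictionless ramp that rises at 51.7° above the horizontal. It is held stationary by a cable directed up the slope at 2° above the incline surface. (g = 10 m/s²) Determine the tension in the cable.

T ≈ 120 N

Take axes along and perpendicular to the incline. Weight components: W sin 51.7° = 120.1 N down-slope, W cos 51.7° = 94.83 N into the surface.
Along incline: T cos 2° = W sin 51.7° → T = 120.1 N.
Perpendicular: N = W cos 51.7° − T sin 2° = 90.63 N.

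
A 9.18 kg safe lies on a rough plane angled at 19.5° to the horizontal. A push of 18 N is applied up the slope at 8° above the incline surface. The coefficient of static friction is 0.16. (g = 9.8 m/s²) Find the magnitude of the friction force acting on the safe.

Axes along / perpendicular to the incline. W sin 19.5° = 30.03 N down-slope; W cos 19.5° = 84.8 N into the surface.
Perpendicular: N = W cos 19.5° − P sin 8° = 84.8 − 2.505 = 82.3 N.
Along incline: P cos 8° + f = W sin 19.5° (friction acts up-slope) → f = 30.03 − 17.82 = 12.21 N.
|f| = 12.21 N ≤ μN = 13.17 N, so the safe is indeed static.

f ≈ 12.2 N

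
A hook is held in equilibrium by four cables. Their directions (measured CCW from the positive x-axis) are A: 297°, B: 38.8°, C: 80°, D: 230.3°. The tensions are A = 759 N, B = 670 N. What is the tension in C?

Resolve: ΣF_x = 759 cos 297° + 670 cos 38.8° + T_C cos 80° + T_D cos 230.3° = 0.
        ΣF_y = 759 sin 297° + 670 sin 38.8° + T_C sin 80° + T_D sin 230.3° = 0.
The known terms sum to (866.7, -256.4) N, so 0.1736 T_C − 0.6388 T_D = -866.7 and 0.9848 T_C − 0.7694 T_D = 256.4.
Solving simultaneously: T_C = 1677 N, T_D = 1813 N.

T_C ≈ 1680 N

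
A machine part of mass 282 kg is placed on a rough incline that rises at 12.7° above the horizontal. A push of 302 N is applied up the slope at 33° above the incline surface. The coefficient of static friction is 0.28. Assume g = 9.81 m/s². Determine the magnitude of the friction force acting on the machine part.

Axes along / perpendicular to the incline. W sin 12.7° = 608.2 N down-slope; W cos 12.7° = 2699 N into the surface.
Perpendicular: N = W cos 12.7° − P sin 33° = 2699 − 164.5 = 2534 N.
Along incline: P cos 33° + f = W sin 12.7° (friction acts up-slope) → f = 608.2 − 253.3 = 354.9 N.
|f| = 354.9 N ≤ μN = 709.6 N, so the machine part is indeed static.

f ≈ 355 N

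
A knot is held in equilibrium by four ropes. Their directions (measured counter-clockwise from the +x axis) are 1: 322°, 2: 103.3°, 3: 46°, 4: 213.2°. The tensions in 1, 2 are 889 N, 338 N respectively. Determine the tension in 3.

T_3 ≈ 2360 N

Resolve: ΣF_x = 889 cos 322° + 338 cos 103.3° + T_3 cos 46° + T_4 cos 213.2° = 0.
        ΣF_y = 889 sin 322° + 338 sin 103.3° + T_3 sin 46° + T_4 sin 213.2° = 0.
The known terms sum to (622.8, -218.4) N, so 0.6947 T_3 − 0.8368 T_4 = -622.8 and 0.7193 T_3 − 0.5476 T_4 = 218.4.
Solving simultaneously: T_3 = 2364 N, T_4 = 2707 N.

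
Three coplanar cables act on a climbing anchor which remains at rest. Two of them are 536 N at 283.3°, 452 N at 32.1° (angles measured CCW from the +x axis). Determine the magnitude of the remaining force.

F ≈ 579 N

Sum the known components: ΣF_x = 506.2 N, ΣF_y = -281.4 N.
For equilibrium the remaining force must supply (−ΣF_x, −ΣF_y) = (-506.2, 281.4) N.
Magnitude = √((-506.2)² + (281.4)²) = 579.2 N; direction = atan2(281.4, -506.2) = 150.9°.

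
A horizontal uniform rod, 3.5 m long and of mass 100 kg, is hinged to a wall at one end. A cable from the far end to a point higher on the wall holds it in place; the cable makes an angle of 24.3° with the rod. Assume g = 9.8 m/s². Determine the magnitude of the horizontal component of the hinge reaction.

Take torques about the hinge: T sin 24.3° · 3.5 = 100×9.8×1.75 = 1715 N·m.
So T = 1715 / (0.4115 × 3.5) = 1190.7 N.
ΣF_x = 0: H_x = T cos 24.3° = 1085.2 N.

H_x ≈ 1090 N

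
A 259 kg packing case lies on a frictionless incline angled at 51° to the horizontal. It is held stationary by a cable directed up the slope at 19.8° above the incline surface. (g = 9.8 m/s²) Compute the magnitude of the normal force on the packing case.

N ≈ 887 N

Take axes along and perpendicular to the incline. Weight components: W sin 51° = 1973 N down-slope, W cos 51° = 1597 N into the surface.
Along incline: T cos 19.8° = W sin 51° → T = 2096 N.
Perpendicular: N = W cos 51° − T sin 19.8° = 887.2 N.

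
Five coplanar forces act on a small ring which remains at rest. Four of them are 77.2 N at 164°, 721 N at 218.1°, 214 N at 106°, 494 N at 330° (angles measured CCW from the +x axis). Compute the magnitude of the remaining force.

Sum the known components: ΣF_x = -272.8 N, ΣF_y = -464.9 N.
For equilibrium the remaining force must supply (−ΣF_x, −ΣF_y) = (272.8, 464.9) N.
Magnitude = √((272.8)² + (464.9)²) = 539 N; direction = atan2(464.9, 272.8) = 59.6°.

F ≈ 539 N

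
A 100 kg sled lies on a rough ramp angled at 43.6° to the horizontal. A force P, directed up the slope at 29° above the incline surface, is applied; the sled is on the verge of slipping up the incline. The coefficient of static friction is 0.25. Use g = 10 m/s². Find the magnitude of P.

On the verge of sliding up the incline, friction equals μN and acts down the slope.
Perpendicular: N + P sin 29° = W cos 43.6° = 724.2 N.
Along incline: P cos 29° = W sin 43.6° + μN  with W sin 43.6° = 689.6 N.
Solving the pair for P and N: P = 874.3 N, N = 300.3 N (and f = μN = 75.07 N).

P ≈ 874 N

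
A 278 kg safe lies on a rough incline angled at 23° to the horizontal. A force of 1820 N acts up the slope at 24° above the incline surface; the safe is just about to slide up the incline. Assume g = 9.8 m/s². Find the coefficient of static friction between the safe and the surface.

μ ≈ 0.338

On the verge of sliding up the incline, friction is at its maximum μN and acts down the slope.
Perpendicular to incline: N = W cos 23° − P sin 24° = 2508 − 740.3 = 1768 N.
Along incline: P cos 24° − μN = W sin 23° → μ = −(W sin 23° − P cos 24°) / N = 0.3384.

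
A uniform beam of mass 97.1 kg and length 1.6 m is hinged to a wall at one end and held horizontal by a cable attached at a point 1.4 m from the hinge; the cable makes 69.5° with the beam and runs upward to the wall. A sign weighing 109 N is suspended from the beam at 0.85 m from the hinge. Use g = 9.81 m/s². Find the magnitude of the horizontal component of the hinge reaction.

Take torques about the hinge: T sin 69.5° · 1.4 = 97.1×9.81×0.8 + 109×0.85 = 854.69 N·m.
So T = 854.69 / (0.9367 × 1.4) = 651.77 N.
ΣF_x = 0: H_x = T cos 69.5° = 228.25 N.

H_x ≈ 228 N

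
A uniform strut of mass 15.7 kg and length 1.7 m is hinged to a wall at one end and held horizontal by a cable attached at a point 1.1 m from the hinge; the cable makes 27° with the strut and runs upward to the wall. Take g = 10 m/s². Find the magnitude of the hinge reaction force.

|H| ≈ 241 N

Take torques about the hinge: T sin 27° · 1.1 = 15.7×10×0.85 = 133.45 N·m.
So T = 133.45 / (0.4540 × 1.1) = 267.23 N.
ΣF_x = 0: H_x = T cos 27° = 238.1 N.
ΣF_y = 0: H_y = (15.7×10) − T sin 27° = 157 − 121.32 = 35.682 N.
|H| = √(H_x² + H_y²) = √((238.1)² + (35.682)²) = 240.76 N.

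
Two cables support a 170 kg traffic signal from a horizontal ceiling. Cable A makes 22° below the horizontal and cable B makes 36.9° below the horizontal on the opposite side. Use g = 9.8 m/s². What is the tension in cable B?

T_B ≈ 1800 N

Weight W = 170 × 9.8 = 1666 N acts straight down.
Horizontal: T_A cos 22° = T_B cos 36.9°  →  T_A = 0.8625 T_B.
Vertical: T_A sin 22° + T_B sin 36.9° = 1666.
Substituting the horizontal relation into the vertical equation gives 0.9235 T_B = 1666, so T_B = 1804 N.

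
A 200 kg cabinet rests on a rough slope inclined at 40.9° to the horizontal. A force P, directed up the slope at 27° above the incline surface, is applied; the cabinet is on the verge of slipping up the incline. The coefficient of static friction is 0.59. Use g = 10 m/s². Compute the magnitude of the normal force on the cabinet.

N ≈ 649 N

On the verge of sliding up the incline, friction equals μN and acts down the slope.
Perpendicular: N + P sin 27° = W cos 40.9° = 1512 N.
Along incline: P cos 27° = W sin 40.9° + μN  with W sin 40.9° = 1309 N.
Solving the pair for P and N: P = 1900 N, N = 649.3 N (and f = μN = 383.1 N).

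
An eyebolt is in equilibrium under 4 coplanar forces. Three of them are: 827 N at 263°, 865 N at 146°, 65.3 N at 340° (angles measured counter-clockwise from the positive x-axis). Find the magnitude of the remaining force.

Sum the known components: ΣF_x = -756.5 N, ΣF_y = -359.5 N.
For equilibrium the remaining force must supply (−ΣF_x, −ΣF_y) = (756.5, 359.5) N.
Magnitude = √((756.5)² + (359.5)²) = 837.6 N; direction = atan2(359.5, 756.5) = 25.4°.

F ≈ 838 N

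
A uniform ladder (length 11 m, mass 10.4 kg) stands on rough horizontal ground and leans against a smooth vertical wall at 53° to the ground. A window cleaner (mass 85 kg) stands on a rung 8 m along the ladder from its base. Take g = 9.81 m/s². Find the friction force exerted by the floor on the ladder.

f ≈ 495 N

Torques about the foot: N_wall · 11 sin 53° = 10.4×9.81×5.5 cos 53° + 85×9.81×8 cos 53° → N_wall = 495.42 N.
ΣF_x = 0: f_floor = N_wall = 495.42 N.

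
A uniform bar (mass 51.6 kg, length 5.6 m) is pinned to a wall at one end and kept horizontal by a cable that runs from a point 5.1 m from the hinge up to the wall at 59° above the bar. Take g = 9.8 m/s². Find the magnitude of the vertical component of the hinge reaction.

|H_y| ≈ 228 N

Take torques about the hinge: T sin 59° · 5.1 = 51.6×9.8×2.8 = 1415.9 N·m.
So T = 1415.9 / (0.8572 × 5.1) = 323.89 N.
ΣF_y = 0: H_y = (51.6×9.8) − T sin 59° = 505.68 − 277.63 = 228.05 N.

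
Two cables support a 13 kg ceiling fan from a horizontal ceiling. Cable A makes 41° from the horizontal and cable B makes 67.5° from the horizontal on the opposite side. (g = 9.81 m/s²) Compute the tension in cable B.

T_B ≈ 101 N

Weight W = 13 × 9.81 = 127.5 N acts straight down.
Horizontal: T_A cos 41° = T_B cos 67.5°  →  T_A = 0.5071 T_B.
Vertical: T_A sin 41° + T_B sin 67.5° = 127.5.
Substituting the horizontal relation into the vertical equation gives 1.257 T_B = 127.5, so T_B = 101.5 N.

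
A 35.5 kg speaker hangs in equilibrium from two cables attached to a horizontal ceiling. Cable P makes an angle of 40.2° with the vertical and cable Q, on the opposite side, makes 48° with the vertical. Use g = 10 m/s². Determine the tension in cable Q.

T_Q ≈ 229 N

Angles from the horizontal: cable P is 90° − 40.2° = 49.8°, cable Q is 90° − 48° = 42°.
Weight W = 35.5 × 10 = 355 N acts straight down.
Horizontal: T_P cos 49.8° = T_Q cos 42°  →  T_P = 1.151 T_Q.
Vertical: T_P sin 49.8° + T_Q sin 42° = 355.
Substituting the horizontal relation into the vertical equation gives 1.549 T_Q = 355, so T_Q = 229.3 N.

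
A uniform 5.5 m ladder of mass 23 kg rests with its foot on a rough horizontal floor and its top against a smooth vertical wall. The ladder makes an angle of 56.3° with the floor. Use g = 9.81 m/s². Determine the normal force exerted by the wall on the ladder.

Torques about the foot: N_wall · 5.5 sin 56.3° = 23×9.81×2.75 cos 56.3° → N_wall = 75.238 N.

N_wall ≈ 75.2 N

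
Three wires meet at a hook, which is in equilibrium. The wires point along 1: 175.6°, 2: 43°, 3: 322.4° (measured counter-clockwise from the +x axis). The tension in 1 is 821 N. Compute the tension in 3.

T_3 ≈ 613 N

Resolve: ΣF_x = 821 cos 175.6° + T_2 cos 43° + T_3 cos 322.4° = 0.
        ΣF_y = 821 sin 175.6° + T_2 sin 43° + T_3 sin 322.4° = 0.
The known terms sum to (-818.6, 62.99) N, so 0.7314 T_2 + 0.7923 T_3 = 818.6 and 0.6820 T_2 − 0.6101 T_3 = -62.99.
Solving simultaneously: T_2 = 455.7 N, T_3 = 612.6 N.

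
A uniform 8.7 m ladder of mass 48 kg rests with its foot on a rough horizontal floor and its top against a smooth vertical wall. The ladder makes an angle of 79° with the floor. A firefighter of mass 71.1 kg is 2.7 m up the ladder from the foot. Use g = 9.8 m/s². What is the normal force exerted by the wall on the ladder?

N_wall ≈ 87.8 N

Torques about the foot: N_wall · 8.7 sin 79° = 48×9.8×4.35 cos 79° + 71.1×9.8×2.7 cos 79° → N_wall = 87.751 N.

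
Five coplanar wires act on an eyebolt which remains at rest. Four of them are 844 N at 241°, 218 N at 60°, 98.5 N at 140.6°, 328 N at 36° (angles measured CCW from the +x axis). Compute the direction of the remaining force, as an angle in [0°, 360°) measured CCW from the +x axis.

Sum the known components: ΣF_x = -110.9 N, ΣF_y = -294.1 N.
For equilibrium the remaining force must supply (−ΣF_x, −ΣF_y) = (110.9, 294.1) N.
Magnitude = √((110.9)² + (294.1)²) = 314.3 N; direction = atan2(294.1, 110.9) = 69.3°.

θ ≈ 69.3°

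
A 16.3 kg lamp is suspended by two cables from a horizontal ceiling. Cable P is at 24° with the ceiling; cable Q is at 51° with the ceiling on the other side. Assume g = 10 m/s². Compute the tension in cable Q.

Weight W = 16.3 × 10 = 163 N acts straight down.
Horizontal: T_P cos 24° = T_Q cos 51°  →  T_P = 0.6889 T_Q.
Vertical: T_P sin 24° + T_Q sin 51° = 163.
Substituting the horizontal relation into the vertical equation gives 1.057 T_Q = 163, so T_Q = 154.2 N.

T_Q ≈ 154 N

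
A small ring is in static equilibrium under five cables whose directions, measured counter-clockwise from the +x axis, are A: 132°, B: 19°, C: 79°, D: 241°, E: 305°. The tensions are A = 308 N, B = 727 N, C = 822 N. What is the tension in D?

T_D ≈ 1390 N

Resolve: ΣF_x = 308 cos 132° + 727 cos 19° + 822 cos 79° + T_D cos 241° + T_E cos 305° = 0.
        ΣF_y = 308 sin 132° + 727 sin 19° + 822 sin 79° + T_D sin 241° + T_E sin 305° = 0.
The known terms sum to (638.1, 1272) N, so -0.4848 T_D + 0.5736 T_E = -638.1 and -0.8746 T_D − 0.8192 T_E = -1272.
Solving simultaneously: T_D = 1394 N, T_E = 65.39 N.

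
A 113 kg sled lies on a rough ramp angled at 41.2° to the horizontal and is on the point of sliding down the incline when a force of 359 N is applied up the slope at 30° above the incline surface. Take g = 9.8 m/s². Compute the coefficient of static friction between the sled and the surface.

μ ≈ 0.640

On the verge of sliding down the incline, friction is at its maximum μN and acts up the slope.
Perpendicular to incline: N = W cos 41.2° − P sin 30° = 833.2 − 179.5 = 653.7 N.
Along incline: P cos 30° + μN = W sin 41.2° → μ = (W sin 41.2° − P cos 30°) / N = 0.6402.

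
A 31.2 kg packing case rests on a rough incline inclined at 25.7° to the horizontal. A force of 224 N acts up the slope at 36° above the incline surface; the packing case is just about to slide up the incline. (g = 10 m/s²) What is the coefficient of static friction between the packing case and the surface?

μ ≈ 0.307

On the verge of sliding up the incline, friction is at its maximum μN and acts down the slope.
Perpendicular to incline: N = W cos 25.7° − P sin 36° = 281.1 − 131.7 = 149.5 N.
Along incline: P cos 36° − μN = W sin 25.7° → μ = −(W sin 25.7° − P cos 36°) / N = 0.3072.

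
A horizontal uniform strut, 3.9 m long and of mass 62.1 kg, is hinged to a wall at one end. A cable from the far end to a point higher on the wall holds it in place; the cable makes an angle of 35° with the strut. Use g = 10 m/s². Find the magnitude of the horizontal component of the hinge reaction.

Take torques about the hinge: T sin 35° · 3.9 = 62.1×10×1.95 = 1211 N·m.
So T = 1211 / (0.5736 × 3.9) = 541.34 N.
ΣF_x = 0: H_x = T cos 35° = 443.44 N.

H_x ≈ 443 N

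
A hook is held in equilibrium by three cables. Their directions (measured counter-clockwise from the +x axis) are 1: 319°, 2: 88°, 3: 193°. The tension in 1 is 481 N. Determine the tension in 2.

Resolve: ΣF_x = 481 cos 319° + T_2 cos 88° + T_3 cos 193° = 0.
        ΣF_y = 481 sin 319° + T_2 sin 88° + T_3 sin 193° = 0.
The known terms sum to (363, -315.6) N, so 0.0349 T_2 − 0.9744 T_3 = -363 and 0.9994 T_2 − 0.2250 T_3 = 315.6.
Solving simultaneously: T_2 = 402.9 N, T_3 = 387 N.

T_2 ≈ 403 N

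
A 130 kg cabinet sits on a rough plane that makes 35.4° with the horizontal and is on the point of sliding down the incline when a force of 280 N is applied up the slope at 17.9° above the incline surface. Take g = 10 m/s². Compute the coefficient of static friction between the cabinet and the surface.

On the verge of sliding down the incline, friction is at its maximum μN and acts up the slope.
Perpendicular to incline: N = W cos 35.4° − P sin 17.9° = 1060 − 86.06 = 973.6 N.
Along incline: P cos 17.9° + μN = W sin 35.4° → μ = (W sin 35.4° − P cos 17.9°) / N = 0.4998.

μ ≈ 0.500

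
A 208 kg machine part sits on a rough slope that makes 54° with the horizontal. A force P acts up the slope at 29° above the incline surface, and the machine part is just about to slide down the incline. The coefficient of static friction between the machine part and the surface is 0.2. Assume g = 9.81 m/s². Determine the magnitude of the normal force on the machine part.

N ≈ 320 N

On the verge of sliding down the incline, friction equals μN and acts up the slope.
Perpendicular: N + P sin 29° = W cos 54° = 1199 N.
Along incline: P cos 29° + μN = W sin 54° with W sin 54° = 1651 N.
Solving the pair for P and N: P = 1814 N, N = 319.8 N (and f = μN = 63.95 N).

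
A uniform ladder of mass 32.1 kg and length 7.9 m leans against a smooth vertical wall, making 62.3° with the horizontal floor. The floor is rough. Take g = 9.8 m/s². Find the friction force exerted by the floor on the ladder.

Torques about the foot: N_wall · 7.9 sin 62.3° = 32.1×9.8×3.95 cos 62.3° → N_wall = 82.579 N.
ΣF_x = 0: f_floor = N_wall = 82.579 N.

f ≈ 82.6 N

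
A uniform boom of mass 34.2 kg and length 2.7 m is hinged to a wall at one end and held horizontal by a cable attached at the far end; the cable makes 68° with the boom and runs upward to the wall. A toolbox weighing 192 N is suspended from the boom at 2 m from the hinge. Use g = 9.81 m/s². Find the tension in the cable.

T ≈ 334 N

Take torques about the hinge: T sin 68° · 2.7 = 34.2×9.81×1.35 + 192×2 = 836.93 N·m.
So T = 836.93 / (0.9272 × 2.7) = 334.32 N.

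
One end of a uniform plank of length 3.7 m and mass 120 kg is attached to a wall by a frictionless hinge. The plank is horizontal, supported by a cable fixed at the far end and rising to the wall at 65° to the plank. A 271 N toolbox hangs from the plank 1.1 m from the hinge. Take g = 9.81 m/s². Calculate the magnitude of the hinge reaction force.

|H| ≈ 839 N

Take torques about the hinge: T sin 65° · 3.7 = 120×9.81×1.85 + 271×1.1 = 2475.9 N·m.
So T = 2475.9 / (0.9063 × 3.7) = 738.34 N.
ΣF_x = 0: H_x = T cos 65° = 312.04 N.
ΣF_y = 0: H_y = (120×9.81 + 271) − T sin 65° = 1448.2 − 669.17 = 779.03 N.
|H| = √(H_x² + H_y²) = √((312.04)² + (779.03)²) = 839.2 N.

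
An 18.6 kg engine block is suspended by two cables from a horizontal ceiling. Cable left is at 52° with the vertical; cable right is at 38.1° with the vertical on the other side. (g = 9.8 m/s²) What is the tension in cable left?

T_left ≈ 112 N

Angles from the horizontal: cable left is 90° − 52° = 38°, cable right is 90° − 38.1° = 51.9°.
Weight W = 18.6 × 9.8 = 182.3 N acts straight down.
Horizontal: T_left cos 38° = T_right cos 51.9°  →  T_right = 1.277 T_left.
Vertical: T_left sin 38° + T_right sin 51.9° = 182.3.
Substituting the horizontal relation into the vertical equation gives 1.621 T_left = 182.3, so T_left = 112.5 N.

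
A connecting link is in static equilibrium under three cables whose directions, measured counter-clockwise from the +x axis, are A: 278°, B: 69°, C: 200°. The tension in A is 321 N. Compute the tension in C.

Resolve: ΣF_x = 321 cos 278° + T_B cos 69° + T_C cos 200° = 0.
        ΣF_y = 321 sin 278° + T_B sin 69° + T_C sin 200° = 0.
The known terms sum to (44.67, -317.9) N, so 0.3584 T_B − 0.9397 T_C = -44.67 and 0.9336 T_B − 0.3420 T_C = 317.9.
Solving simultaneously: T_B = 416 N, T_C = 206.2 N.

T_C ≈ 206 N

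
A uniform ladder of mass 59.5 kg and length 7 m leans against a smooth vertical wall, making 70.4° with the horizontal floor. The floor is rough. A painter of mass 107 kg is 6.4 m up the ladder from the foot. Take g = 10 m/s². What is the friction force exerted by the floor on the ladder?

f ≈ 454 N

Torques about the foot: N_wall · 7 sin 70.4° = 59.5×10×3.5 cos 70.4° + 107×10×6.4 cos 70.4° → N_wall = 454.29 N.
ΣF_x = 0: f_floor = N_wall = 454.29 N.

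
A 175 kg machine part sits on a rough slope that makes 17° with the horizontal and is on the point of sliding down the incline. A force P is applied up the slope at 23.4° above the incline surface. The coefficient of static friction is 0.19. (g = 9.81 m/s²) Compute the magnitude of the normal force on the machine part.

N ≈ 1550 N

On the verge of sliding down the incline, friction equals μN and acts up the slope.
Perpendicular: N + P sin 23.4° = W cos 17° = 1642 N.
Along incline: P cos 23.4° + μN = W sin 17° with W sin 17° = 501.9 N.
Solving the pair for P and N: P = 225.6 N, N = 1552 N (and f = μN = 294.9 N).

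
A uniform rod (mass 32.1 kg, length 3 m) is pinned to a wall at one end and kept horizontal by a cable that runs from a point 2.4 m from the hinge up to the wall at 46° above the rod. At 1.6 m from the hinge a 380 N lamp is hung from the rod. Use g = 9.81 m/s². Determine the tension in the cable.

Take torques about the hinge: T sin 46° · 2.4 = 32.1×9.81×1.5 + 380×1.6 = 1080.4 N·m.
So T = 1080.4 / (0.7193 × 2.4) = 625.78 N.

T ≈ 626 N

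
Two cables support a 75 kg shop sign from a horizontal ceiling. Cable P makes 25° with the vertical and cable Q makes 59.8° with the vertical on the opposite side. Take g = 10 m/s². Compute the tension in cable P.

T_P ≈ 651 N

Angles from the horizontal: cable P is 90° − 25° = 65°, cable Q is 90° − 59.8° = 30.2°.
Weight W = 75 × 10 = 750 N acts straight down.
Horizontal: T_P cos 65° = T_Q cos 30.2°  →  T_Q = 0.489 T_P.
Vertical: T_P sin 65° + T_Q sin 30.2° = 750.
Substituting the horizontal relation into the vertical equation gives 1.152 T_P = 750, so T_P = 650.9 N.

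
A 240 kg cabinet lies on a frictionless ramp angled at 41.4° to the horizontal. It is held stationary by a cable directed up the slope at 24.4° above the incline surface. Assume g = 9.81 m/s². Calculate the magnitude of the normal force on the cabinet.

Take axes along and perpendicular to the incline. Weight components: W sin 41.4° = 1557 N down-slope, W cos 41.4° = 1766 N into the surface.
Along incline: T cos 24.4° = W sin 41.4° → T = 1710 N.
Perpendicular: N = W cos 41.4° − T sin 24.4° = 1060 N.

N ≈ 1060 N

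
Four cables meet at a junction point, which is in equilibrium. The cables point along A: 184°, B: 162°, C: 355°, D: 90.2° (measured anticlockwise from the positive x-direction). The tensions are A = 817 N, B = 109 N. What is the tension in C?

T_C ≈ 923 N

Resolve: ΣF_x = 817 cos 184° + 109 cos 162° + T_C cos 355° + T_D cos 90.2° = 0.
        ΣF_y = 817 sin 184° + 109 sin 162° + T_C sin 355° + T_D sin 90.2° = 0.
The known terms sum to (-918.7, -23.31) N, so 0.9962 T_C − 0.0035 T_D = 918.7 and -0.0872 T_C + 1.0000 T_D = 23.31.
Solving simultaneously: T_C = 922.5 N, T_D = 103.7 N.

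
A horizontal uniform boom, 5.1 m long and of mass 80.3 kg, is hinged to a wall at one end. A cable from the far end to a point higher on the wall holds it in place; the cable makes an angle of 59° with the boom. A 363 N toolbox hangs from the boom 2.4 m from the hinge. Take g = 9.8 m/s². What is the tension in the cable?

T ≈ 658 N

Take torques about the hinge: T sin 59° · 5.1 = 80.3×9.8×2.55 + 363×2.4 = 2877.9 N·m.
So T = 2877.9 / (0.8572 × 5.1) = 658.32 N.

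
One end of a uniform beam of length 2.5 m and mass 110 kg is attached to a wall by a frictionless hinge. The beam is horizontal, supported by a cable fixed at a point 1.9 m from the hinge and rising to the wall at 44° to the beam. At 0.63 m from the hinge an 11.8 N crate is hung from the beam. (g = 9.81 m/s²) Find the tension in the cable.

T ≈ 1030 N

Take torques about the hinge: T sin 44° · 1.9 = 110×9.81×1.25 + 11.8×0.63 = 1356.3 N·m.
So T = 1356.3 / (0.6947 × 1.9) = 1027.6 N.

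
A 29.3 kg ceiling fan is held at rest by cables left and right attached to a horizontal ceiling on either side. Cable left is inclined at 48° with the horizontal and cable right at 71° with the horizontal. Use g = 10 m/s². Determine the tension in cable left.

Weight W = 29.3 × 10 = 293 N acts straight down.
Horizontal: T_left cos 48° = T_right cos 71°  →  T_right = 2.055 T_left.
Vertical: T_left sin 48° + T_right sin 71° = 293.
Substituting the horizontal relation into the vertical equation gives 2.686 T_left = 293, so T_left = 109.1 N.

T_left ≈ 109 N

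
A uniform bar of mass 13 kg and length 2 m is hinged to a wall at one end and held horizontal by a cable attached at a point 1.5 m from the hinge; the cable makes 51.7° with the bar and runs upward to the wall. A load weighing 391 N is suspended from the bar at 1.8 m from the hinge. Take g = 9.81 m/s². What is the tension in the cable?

T ≈ 706 N

Take torques about the hinge: T sin 51.7° · 1.5 = 13×9.81×1 + 391×1.8 = 831.33 N·m.
So T = 831.33 / (0.7848 × 1.5) = 706.21 N.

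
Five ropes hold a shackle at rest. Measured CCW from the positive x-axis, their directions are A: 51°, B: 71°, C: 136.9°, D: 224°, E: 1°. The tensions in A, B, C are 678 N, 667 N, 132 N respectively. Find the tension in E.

T_E ≈ 758 N

Resolve: ΣF_x = 678 cos 51° + 667 cos 71° + 132 cos 136.9° + T_D cos 224° + T_E cos 1° = 0.
        ΣF_y = 678 sin 51° + 667 sin 71° + 132 sin 136.9° + T_D sin 224° + T_E sin 1° = 0.
The known terms sum to (547.5, 1248) N, so -0.7193 T_D + 0.9998 T_E = -547.5 and -0.6947 T_D + 0.0175 T_E = -1248.
Solving simultaneously: T_D = 1815 N, T_E = 758.5 N.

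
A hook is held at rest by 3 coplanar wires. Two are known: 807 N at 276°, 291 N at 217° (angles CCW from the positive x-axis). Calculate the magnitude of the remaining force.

Sum the known components: ΣF_x = -148 N, ΣF_y = -977.7 N.
For equilibrium the remaining force must supply (−ΣF_x, −ΣF_y) = (148, 977.7) N.
Magnitude = √((148)² + (977.7)²) = 988.9 N; direction = atan2(977.7, 148) = 81.4°.

F ≈ 989 N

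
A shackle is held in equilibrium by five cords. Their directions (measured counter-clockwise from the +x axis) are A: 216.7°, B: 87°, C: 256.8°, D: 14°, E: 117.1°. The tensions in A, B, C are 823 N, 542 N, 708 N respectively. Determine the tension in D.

Resolve: ΣF_x = 823 cos 216.7° + 542 cos 87° + 708 cos 256.8° + T_D cos 14° + T_E cos 117.1° = 0.
        ΣF_y = 823 sin 216.7° + 542 sin 87° + 708 sin 256.8° + T_D sin 14° + T_E sin 117.1° = 0.
The known terms sum to (-793.2, -639.9) N, so 0.9703 T_D − 0.4555 T_E = 793.2 and 0.2419 T_D + 0.8902 T_E = 639.9.
Solving simultaneously: T_D = 1024 N, T_E = 440.5 N.

T_D ≈ 1020 N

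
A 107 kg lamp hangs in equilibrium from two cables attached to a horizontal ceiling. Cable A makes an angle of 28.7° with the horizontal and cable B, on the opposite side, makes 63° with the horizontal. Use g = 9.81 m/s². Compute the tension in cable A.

Weight W = 107 × 9.81 = 1050 N acts straight down.
Horizontal: T_A cos 28.7° = T_B cos 63°  →  T_B = 1.932 T_A.
Vertical: T_A sin 28.7° + T_B sin 63° = 1050.
Substituting the horizontal relation into the vertical equation gives 2.202 T_A = 1050, so T_A = 476.8 N.

T_A ≈ 477 N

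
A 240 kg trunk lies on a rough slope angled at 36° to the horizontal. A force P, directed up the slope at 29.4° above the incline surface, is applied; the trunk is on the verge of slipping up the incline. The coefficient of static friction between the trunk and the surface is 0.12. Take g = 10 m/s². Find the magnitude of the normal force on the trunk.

On the verge of sliding up the incline, friction equals μN and acts down the slope.
Perpendicular: N + P sin 29.4° = W cos 36° = 1942 N.
Along incline: P cos 29.4° = W sin 36° + μN  with W sin 36° = 1411 N.
Solving the pair for P and N: P = 1767 N, N = 1074 N (and f = μN = 128.9 N).

N ≈ 1070 N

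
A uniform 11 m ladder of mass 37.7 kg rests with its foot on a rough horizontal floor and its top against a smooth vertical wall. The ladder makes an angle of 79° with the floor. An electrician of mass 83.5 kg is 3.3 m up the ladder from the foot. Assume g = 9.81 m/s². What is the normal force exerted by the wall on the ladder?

Torques about the foot: N_wall · 11 sin 79° = 37.7×9.81×5.5 cos 79° + 83.5×9.81×3.3 cos 79° → N_wall = 83.712 N.

N_wall ≈ 83.7 N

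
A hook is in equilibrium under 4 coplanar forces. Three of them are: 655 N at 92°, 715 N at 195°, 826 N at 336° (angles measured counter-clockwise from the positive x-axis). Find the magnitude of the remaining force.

F ≈ 140 N

Sum the known components: ΣF_x = 41.09 N, ΣF_y = 133.6 N.
For equilibrium the remaining force must supply (−ΣF_x, −ΣF_y) = (-41.09, -133.6) N.
Magnitude = √((-41.09)² + (-133.6)²) = 139.8 N; direction = atan2(-133.6, -41.09) = 252.9°.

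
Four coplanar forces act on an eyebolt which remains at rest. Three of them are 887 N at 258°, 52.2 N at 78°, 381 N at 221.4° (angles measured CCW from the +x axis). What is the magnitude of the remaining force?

F ≈ 1160 N

Sum the known components: ΣF_x = -459.4 N, ΣF_y = -1069 N.
For equilibrium the remaining force must supply (−ΣF_x, −ΣF_y) = (459.4, 1069) N.
Magnitude = √((459.4)² + (1069)²) = 1163 N; direction = atan2(1069, 459.4) = 66.7°.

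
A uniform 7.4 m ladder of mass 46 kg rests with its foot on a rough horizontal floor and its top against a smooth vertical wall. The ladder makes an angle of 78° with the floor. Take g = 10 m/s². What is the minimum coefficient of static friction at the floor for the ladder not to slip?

μ_min ≈ 0.106

ΣF_y = 0: N_floor = 46×10 = 460 N.
Torques about the foot: N_wall · 7.4 sin 78° = 46×10×3.7 cos 78° → N_wall = 48.888 N.
ΣF_x = 0: f_floor = N_wall = 48.888 N.
μ_min = f_floor / N_floor = 48.888 / 460 = 0.1063.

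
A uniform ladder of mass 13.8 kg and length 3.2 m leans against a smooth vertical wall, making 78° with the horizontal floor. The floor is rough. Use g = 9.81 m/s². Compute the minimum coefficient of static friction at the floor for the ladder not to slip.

μ_min ≈ 0.106

ΣF_y = 0: N_floor = 13.8×9.81 = 135.38 N.
Torques about the foot: N_wall · 3.2 sin 78° = 13.8×9.81×1.6 cos 78° → N_wall = 14.388 N.
ΣF_x = 0: f_floor = N_wall = 14.388 N.
μ_min = f_floor / N_floor = 14.388 / 135.38 = 0.1063.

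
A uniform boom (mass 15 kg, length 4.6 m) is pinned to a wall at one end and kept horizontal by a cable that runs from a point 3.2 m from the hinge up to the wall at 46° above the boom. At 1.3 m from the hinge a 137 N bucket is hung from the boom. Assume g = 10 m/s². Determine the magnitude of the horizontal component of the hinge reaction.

H_x ≈ 158 N

Take torques about the hinge: T sin 46° · 3.2 = 15×10×2.3 + 137×1.3 = 523.1 N·m.
So T = 523.1 / (0.7193 × 3.2) = 227.25 N.
ΣF_x = 0: H_x = T cos 46° = 157.86 N.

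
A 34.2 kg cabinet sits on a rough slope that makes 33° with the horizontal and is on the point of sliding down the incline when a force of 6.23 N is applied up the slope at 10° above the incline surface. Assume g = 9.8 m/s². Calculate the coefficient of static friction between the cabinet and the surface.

On the verge of sliding down the incline, friction is at its maximum μN and acts up the slope.
Perpendicular to incline: N = W cos 33° − P sin 10° = 281.1 − 1.082 = 280 N.
Along incline: P cos 10° + μN = W sin 33° → μ = (W sin 33° − P cos 10°) / N = 0.63.

μ ≈ 0.630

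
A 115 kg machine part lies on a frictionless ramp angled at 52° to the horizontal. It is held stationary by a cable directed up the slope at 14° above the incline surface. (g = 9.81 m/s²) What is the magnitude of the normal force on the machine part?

N ≈ 473 N

Take axes along and perpendicular to the incline. Weight components: W sin 52° = 889 N down-slope, W cos 52° = 694.6 N into the surface.
Along incline: T cos 14° = W sin 52° → T = 916.2 N.
Perpendicular: N = W cos 52° − T sin 14° = 472.9 N.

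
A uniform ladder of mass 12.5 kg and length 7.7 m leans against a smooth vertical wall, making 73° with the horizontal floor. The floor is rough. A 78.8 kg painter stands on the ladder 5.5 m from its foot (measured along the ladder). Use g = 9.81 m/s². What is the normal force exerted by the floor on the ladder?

N_floor ≈ 896 N

ΣF_y = 0: N_floor = 12.5×9.81 + 78.8×9.81 = 895.65 N.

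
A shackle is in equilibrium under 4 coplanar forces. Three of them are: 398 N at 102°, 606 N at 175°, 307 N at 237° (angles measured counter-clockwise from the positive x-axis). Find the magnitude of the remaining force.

F ≈ 873 N

Sum the known components: ΣF_x = -853.6 N, ΣF_y = 184.6 N.
For equilibrium the remaining force must supply (−ΣF_x, −ΣF_y) = (853.6, -184.6) N.
Magnitude = √((853.6)² + (-184.6)²) = 873.4 N; direction = atan2(-184.6, 853.6) = 347.8°.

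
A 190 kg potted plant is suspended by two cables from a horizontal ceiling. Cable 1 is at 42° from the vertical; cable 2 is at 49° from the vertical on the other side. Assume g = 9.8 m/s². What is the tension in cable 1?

Angles from the horizontal: cable 1 is 90° − 42° = 48°, cable 2 is 90° − 49° = 41°.
Weight W = 190 × 9.8 = 1862 N acts straight down.
Horizontal: T_1 cos 48° = T_2 cos 41°  →  T_2 = 0.8866 T_1.
Vertical: T_1 sin 48° + T_2 sin 41° = 1862.
Substituting the horizontal relation into the vertical equation gives 1.325 T_1 = 1862, so T_1 = 1405 N.

T_1 ≈ 1410 N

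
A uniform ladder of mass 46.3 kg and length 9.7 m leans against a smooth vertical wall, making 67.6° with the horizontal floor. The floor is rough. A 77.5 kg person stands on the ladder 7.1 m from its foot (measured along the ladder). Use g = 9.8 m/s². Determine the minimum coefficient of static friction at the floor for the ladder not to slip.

ΣF_y = 0: N_floor = 46.3×9.8 + 77.5×9.8 = 1213.2 N.
Torques about the foot: N_wall · 9.7 sin 67.6° = 46.3×9.8×4.85 cos 67.6° + 77.5×9.8×7.1 cos 67.6° → N_wall = 322.64 N.
ΣF_x = 0: f_floor = N_wall = 322.64 N.
μ_min = f_floor / N_floor = 322.64 / 1213.2 = 0.2659.

μ_min ≈ 0.266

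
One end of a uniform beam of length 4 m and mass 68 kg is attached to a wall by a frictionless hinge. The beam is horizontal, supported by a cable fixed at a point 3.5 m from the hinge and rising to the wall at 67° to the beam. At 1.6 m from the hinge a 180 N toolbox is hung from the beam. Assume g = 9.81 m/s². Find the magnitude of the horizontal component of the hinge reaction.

Take torques about the hinge: T sin 67° · 3.5 = 68×9.81×2 + 180×1.6 = 1622.2 N·m.
So T = 1622.2 / (0.9205 × 3.5) = 503.5 N.
ΣF_x = 0: H_x = T cos 67° = 196.73 N.

H_x ≈ 197 N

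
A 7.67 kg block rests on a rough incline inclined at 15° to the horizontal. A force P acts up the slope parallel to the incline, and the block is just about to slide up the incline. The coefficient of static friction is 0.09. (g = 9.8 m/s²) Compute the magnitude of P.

P ≈ 26 N

On the verge of sliding up the incline, friction equals μN and acts down the slope.
Perpendicular: N + P sin 0° = W cos 15° = 72.6 N.
Along incline: P cos 0° = W sin 15° + μN  with W sin 15° = 19.45 N.
Solving the pair for P and N: P = 25.99 N, N = 72.6 N (and f = μN = 6.534 N).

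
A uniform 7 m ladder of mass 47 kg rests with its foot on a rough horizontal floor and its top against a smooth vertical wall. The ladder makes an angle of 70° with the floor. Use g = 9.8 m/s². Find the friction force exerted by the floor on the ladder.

Torques about the foot: N_wall · 7 sin 70° = 47×9.8×3.5 cos 70° → N_wall = 83.822 N.
ΣF_x = 0: f_floor = N_wall = 83.822 N.

f ≈ 83.8 N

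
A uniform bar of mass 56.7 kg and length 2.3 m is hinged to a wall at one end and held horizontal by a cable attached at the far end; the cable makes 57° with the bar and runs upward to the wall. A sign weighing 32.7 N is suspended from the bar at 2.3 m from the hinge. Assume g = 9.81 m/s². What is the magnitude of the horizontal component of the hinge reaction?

H_x ≈ 202 N

Take torques about the hinge: T sin 57° · 2.3 = 56.7×9.81×1.15 + 32.7×2.3 = 714.87 N·m.
So T = 714.87 / (0.8387 × 2.3) = 370.6 N.
ΣF_x = 0: H_x = T cos 57° = 201.84 N.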